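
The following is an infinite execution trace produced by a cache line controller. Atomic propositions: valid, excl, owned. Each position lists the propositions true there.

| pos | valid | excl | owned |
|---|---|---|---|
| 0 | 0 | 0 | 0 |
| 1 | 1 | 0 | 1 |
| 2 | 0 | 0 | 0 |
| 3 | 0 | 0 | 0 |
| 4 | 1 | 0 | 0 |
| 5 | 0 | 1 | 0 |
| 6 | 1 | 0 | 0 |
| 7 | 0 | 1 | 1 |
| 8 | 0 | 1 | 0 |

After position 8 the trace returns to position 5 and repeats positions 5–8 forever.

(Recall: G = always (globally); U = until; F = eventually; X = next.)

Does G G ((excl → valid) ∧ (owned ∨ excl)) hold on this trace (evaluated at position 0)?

G ((excl → valid) ∧ (owned ∨ excl)) must hold at every position from 0 onward. It fails at position 0, so G G ((excl → valid) ∧ (owned ∨ excl)) is false.

No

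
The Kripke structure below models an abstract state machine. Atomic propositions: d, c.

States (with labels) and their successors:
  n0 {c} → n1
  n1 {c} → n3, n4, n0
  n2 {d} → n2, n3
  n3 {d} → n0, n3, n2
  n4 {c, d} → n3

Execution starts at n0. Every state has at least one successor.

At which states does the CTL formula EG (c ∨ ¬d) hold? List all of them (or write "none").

{n0, n1}

States satisfying c ∨ ¬d: {n0, n1, n4}.
States satisfying EG (c ∨ ¬d): {n0, n1}.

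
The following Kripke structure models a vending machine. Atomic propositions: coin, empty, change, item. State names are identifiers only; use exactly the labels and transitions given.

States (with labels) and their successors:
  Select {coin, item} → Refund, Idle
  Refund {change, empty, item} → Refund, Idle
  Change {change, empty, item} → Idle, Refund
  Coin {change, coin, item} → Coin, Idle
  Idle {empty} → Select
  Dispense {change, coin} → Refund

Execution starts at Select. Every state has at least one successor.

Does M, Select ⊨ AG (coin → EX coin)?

States satisfying coin → EX coin: {Refund, Change, Coin, Idle}.
States satisfying AG (coin → EX coin): ∅.
Select is reachable from Select and violates coin → EX coin, so AG fails at Select.
Select ∉ Sat(AG (coin → EX coin)).

No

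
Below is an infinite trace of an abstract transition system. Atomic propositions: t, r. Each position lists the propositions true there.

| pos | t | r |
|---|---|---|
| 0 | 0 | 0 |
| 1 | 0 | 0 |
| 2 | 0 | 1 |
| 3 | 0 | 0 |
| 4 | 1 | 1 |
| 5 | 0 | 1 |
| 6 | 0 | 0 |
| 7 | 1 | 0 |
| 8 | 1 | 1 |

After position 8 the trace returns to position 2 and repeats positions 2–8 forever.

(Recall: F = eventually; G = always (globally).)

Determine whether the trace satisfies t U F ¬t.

Satisfied

Walking from position 0: F ¬t first holds at position 0, and t holds at every earlier position along the way, so t U F ¬t holds.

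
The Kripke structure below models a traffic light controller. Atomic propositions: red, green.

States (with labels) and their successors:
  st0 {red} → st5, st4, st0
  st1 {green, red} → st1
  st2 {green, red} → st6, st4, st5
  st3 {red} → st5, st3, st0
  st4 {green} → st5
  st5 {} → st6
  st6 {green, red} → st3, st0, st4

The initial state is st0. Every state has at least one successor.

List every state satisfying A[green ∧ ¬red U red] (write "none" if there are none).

States satisfying green ∧ ¬red: {st4}.
States satisfying red: {st0, st1, st2, st3, st6}.
States satisfying A[green ∧ ¬red U red]: {st0, st1, st2, st3, st6}.

{st0, st1, st2, st3, st6}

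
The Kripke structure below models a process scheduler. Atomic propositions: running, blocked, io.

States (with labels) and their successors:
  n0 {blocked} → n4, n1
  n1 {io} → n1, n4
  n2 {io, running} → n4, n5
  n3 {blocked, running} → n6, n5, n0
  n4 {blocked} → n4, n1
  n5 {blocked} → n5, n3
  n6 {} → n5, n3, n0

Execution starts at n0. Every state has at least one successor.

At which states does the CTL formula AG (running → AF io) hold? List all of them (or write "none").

{n0, n1, n4}

States satisfying running → AF io: {n0, n1, n2, n4, n5, n6}.
States satisfying AG (running → AF io): {n0, n1, n4}.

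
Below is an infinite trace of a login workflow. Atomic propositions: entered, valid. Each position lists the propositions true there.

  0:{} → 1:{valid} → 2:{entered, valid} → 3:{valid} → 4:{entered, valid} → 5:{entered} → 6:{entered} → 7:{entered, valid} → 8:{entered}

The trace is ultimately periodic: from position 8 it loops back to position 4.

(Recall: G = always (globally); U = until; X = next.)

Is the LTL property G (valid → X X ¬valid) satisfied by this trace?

Does not hold

valid → X X ¬valid must hold at every position from 0 onward. It fails at position 1, so G (valid → X X ¬valid) is false.
Positions where valid holds: 1, 2, 3, 4, 7.
Check X X ¬valid at each: 1→fails, 2→fails, 3→ok, 4→ok, 7→fails.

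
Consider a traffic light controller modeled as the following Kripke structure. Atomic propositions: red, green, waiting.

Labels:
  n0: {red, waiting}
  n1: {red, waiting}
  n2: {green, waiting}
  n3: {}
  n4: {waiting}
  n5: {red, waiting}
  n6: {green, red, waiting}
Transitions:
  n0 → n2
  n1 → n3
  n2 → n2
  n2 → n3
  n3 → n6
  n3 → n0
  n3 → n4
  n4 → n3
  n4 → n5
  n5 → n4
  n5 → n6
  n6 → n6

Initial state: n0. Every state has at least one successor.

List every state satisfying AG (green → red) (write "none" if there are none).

States satisfying green → red: {n0, n1, n3, n4, n5, n6}.
States satisfying AG (green → red): {n6}.

{n6}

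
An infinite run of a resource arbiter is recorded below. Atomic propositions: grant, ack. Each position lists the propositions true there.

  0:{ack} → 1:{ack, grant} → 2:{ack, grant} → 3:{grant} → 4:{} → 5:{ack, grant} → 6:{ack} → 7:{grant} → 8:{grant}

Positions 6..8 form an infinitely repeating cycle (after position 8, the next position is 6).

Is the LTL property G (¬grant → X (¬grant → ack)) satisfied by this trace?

¬grant → X (¬grant → ack) holds at every position 0..8, and those are all positions ever visited, so G (¬grant → X (¬grant → ack)) holds.
Positions where ¬grant holds: 0, 4, 6.
Check X (¬grant → ack) at each: 0→ok, 4→ok, 6→ok.

Holds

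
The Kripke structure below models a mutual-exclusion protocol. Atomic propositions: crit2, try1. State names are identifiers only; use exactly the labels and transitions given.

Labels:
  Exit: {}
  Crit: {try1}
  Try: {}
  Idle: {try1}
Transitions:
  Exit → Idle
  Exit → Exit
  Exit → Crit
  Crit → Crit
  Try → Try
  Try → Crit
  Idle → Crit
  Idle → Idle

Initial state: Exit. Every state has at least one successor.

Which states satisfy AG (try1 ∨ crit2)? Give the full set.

{Crit, Idle}

States satisfying try1 ∨ crit2: {Crit, Idle}.
States satisfying AG (try1 ∨ crit2): {Crit, Idle}.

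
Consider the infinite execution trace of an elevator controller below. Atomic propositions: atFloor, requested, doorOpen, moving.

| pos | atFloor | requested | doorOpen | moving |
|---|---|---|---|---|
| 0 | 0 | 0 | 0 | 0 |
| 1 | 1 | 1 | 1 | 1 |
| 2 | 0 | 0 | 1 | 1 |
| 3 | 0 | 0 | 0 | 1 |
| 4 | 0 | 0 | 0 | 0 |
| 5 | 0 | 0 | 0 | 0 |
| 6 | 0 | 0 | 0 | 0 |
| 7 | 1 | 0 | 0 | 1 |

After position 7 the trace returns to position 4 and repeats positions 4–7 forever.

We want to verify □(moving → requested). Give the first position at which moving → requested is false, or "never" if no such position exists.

Check moving → requested at each position in order: 0 ✓, 1 ✓.
At position 2 the labels are {doorOpen, moving}, so moving → requested is false there. This is the first violation.

2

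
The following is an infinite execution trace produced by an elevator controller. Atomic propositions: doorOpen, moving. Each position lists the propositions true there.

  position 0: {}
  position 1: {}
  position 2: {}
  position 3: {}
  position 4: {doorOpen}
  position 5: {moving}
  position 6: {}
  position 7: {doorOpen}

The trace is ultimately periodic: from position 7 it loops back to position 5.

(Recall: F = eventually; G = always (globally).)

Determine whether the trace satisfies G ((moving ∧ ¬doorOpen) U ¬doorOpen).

Violated

(moving ∧ ¬doorOpen) U ¬doorOpen must hold at every position from 0 onward. It fails at position 4, so G ((moving ∧ ¬doorOpen) U ¬doorOpen) is false.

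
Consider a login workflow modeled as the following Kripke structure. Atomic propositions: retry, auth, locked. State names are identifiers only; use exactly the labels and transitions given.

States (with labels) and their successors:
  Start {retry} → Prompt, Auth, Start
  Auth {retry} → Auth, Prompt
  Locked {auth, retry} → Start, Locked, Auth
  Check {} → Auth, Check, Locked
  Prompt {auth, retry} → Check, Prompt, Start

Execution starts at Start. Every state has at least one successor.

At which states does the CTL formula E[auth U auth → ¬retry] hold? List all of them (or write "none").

States satisfying auth: {Locked, Prompt}.
States satisfying auth → ¬retry: {Start, Auth, Check}.
States satisfying E[auth U auth → ¬retry]: {Start, Auth, Locked, Check, Prompt}.

{Start, Auth, Locked, Check, Prompt}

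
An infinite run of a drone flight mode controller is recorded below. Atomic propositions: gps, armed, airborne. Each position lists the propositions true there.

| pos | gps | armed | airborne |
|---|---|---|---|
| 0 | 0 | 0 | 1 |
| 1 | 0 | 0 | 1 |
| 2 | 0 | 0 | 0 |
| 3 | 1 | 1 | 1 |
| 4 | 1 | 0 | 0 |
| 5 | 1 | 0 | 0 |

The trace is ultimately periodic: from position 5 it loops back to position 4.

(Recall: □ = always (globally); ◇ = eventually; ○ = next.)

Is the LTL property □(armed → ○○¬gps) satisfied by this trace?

Does not hold

armed → ○○¬gps must hold at every position from 0 onward. It fails at position 3, so □(armed → ○○¬gps) is false.
Positions where armed holds: 3.
Check ○○¬gps at each: 3→fails.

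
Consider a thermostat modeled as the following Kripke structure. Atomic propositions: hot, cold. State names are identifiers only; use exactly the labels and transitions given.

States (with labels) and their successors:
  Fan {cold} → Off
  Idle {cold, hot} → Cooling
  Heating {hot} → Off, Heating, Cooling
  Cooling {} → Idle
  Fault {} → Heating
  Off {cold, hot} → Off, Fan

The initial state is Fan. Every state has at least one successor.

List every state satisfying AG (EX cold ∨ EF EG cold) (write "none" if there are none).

States satisfying EX cold ∨ EF EG cold: {Fan, Heating, Cooling, Fault, Off}.
States satisfying AG (EX cold ∨ EF EG cold): {Fan, Off}.

{Fan, Off}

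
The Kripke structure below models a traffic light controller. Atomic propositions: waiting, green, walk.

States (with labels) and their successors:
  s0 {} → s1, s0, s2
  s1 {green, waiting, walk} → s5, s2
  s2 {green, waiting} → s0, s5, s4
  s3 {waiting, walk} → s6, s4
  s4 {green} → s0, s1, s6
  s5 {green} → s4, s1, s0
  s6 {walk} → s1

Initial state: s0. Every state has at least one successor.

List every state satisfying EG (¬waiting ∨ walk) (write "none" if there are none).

{s0, s1, s3, s4, s5, s6}

States satisfying ¬waiting ∨ walk: {s0, s1, s3, s4, s5, s6}.
States satisfying EG (¬waiting ∨ walk): {s0, s1, s3, s4, s5, s6}.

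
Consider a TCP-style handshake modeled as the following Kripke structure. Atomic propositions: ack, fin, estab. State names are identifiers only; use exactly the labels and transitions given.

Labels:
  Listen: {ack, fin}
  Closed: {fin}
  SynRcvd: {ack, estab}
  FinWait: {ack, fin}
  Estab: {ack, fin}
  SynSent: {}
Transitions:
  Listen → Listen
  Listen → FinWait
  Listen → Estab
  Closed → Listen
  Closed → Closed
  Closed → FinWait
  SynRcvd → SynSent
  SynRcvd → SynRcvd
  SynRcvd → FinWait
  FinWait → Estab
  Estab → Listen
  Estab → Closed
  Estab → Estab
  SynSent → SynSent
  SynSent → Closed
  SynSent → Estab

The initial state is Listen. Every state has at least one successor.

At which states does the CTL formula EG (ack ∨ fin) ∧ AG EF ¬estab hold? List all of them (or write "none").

States satisfying ack ∨ fin: {Listen, Closed, SynRcvd, FinWait, Estab}.
States satisfying EG (ack ∨ fin): {Listen, Closed, SynRcvd, FinWait, Estab}.
States satisfying EF ¬estab: {Listen, Closed, SynRcvd, FinWait, Estab, SynSent}.
States satisfying AG EF ¬estab: {Listen, Closed, SynRcvd, FinWait, Estab, SynSent}.
States satisfying EG (ack ∨ fin) ∧ AG EF ¬estab: {Listen, Closed, SynRcvd, FinWait, Estab}.

{Listen, Closed, SynRcvd, FinWait, Estab}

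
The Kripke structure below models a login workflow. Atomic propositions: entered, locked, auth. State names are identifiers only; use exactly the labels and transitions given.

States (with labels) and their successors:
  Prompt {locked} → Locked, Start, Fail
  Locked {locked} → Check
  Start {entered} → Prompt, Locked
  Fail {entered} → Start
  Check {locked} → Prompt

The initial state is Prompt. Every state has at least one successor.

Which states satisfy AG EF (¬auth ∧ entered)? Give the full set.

{Prompt, Locked, Start, Fail, Check}

States satisfying EF (¬auth ∧ entered): {Prompt, Locked, Start, Fail, Check}.
States satisfying AG EF (¬auth ∧ entered): {Prompt, Locked, Start, Fail, Check}.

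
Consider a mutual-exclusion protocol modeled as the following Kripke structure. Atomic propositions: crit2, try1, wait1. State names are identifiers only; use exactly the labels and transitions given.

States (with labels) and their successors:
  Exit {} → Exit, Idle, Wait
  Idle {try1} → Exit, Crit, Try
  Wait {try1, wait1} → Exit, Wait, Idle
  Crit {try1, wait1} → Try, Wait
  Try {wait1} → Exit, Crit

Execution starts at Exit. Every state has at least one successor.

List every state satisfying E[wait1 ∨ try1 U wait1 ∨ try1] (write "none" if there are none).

States satisfying wait1 ∨ try1: {Idle, Wait, Crit, Try}.
States satisfying E[wait1 ∨ try1 U wait1 ∨ try1]: {Idle, Wait, Crit, Try}.

{Idle, Wait, Crit, Try}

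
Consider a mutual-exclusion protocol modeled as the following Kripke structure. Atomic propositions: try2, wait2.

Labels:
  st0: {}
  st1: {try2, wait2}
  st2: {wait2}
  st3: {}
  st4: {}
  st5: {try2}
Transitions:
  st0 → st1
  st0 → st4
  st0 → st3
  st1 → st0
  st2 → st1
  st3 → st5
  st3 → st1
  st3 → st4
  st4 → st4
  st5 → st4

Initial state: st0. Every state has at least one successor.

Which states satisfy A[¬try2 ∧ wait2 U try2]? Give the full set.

{st1, st2, st5}

States satisfying ¬try2 ∧ wait2: {st2}.
States satisfying try2: {st1, st5}.
States satisfying A[¬try2 ∧ wait2 U try2]: {st1, st2, st5}.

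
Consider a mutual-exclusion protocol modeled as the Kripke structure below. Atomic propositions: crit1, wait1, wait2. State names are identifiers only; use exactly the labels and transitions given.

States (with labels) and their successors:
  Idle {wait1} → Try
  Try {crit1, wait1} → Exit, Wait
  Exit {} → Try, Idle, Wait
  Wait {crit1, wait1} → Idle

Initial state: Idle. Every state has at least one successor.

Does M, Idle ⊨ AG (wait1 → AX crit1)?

Violated

States satisfying wait1 → AX crit1: {Idle, Exit}.
States satisfying AG (wait1 → AX crit1): ∅.
Try is reachable from Idle and violates wait1 → AX crit1, so AG fails at Idle.
Idle ∉ Sat(AG (wait1 → AX crit1)).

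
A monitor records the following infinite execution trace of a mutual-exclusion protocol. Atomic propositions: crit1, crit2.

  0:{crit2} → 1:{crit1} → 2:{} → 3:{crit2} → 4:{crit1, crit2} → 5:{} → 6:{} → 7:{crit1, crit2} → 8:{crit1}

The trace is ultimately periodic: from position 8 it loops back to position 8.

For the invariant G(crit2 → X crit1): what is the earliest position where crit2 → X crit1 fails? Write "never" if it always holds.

Check crit2 → X crit1 at each position in order: 0 ✓, 1 ✓, 2 ✓, 3 ✓.
At position 4 the labels are {crit1, crit2} and the next position 5 has {}, so crit2 → X crit1 is false there. This is the first violation.

4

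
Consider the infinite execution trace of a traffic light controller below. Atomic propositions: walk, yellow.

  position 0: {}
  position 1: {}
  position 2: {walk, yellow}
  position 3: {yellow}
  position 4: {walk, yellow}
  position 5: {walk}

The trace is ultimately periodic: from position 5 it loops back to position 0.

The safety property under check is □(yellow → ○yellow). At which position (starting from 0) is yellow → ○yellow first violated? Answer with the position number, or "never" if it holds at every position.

Check yellow → ○yellow at each position in order: 0 ✓, 1 ✓, 2 ✓, 3 ✓.
At position 4 the labels are {walk, yellow} and the next position 5 has {walk}, so yellow → ○yellow is false there. This is the first violation.

4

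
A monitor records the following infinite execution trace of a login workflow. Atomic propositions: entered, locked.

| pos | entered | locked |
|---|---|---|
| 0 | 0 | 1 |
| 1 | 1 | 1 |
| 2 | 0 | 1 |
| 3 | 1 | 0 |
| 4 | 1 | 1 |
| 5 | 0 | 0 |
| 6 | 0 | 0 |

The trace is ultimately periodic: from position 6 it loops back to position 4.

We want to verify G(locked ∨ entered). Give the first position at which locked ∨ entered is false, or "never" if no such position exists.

5

Check locked ∨ entered at each position in order: 0 ✓, 1 ✓, 2 ✓, 3 ✓, 4 ✓.
At position 5 the labels are {}, so locked ∨ entered is false there. This is the first violation.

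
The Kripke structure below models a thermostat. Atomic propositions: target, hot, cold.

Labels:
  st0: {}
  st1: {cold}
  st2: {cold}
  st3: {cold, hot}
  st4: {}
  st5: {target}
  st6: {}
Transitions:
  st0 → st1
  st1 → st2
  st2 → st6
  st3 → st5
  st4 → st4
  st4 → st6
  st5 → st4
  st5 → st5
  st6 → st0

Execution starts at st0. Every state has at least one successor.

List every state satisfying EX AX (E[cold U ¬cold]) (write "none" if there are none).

States satisfying AX (E[cold U ¬cold]): {st0, st1, st2, st3, st4, st5, st6}.
States satisfying EX AX (E[cold U ¬cold]): {st0, st1, st2, st3, st4, st5, st6}.

{st0, st1, st2, st3, st4, st5, st6}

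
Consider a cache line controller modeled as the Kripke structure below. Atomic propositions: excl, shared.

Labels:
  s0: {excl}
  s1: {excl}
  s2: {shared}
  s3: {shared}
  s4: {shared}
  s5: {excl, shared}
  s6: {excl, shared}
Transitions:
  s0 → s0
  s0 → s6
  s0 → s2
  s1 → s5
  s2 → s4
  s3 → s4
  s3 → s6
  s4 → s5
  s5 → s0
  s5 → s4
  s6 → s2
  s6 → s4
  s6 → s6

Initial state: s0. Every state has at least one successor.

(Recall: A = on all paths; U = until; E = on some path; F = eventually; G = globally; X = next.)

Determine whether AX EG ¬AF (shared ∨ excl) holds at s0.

States satisfying EG ¬AF (shared ∨ excl): ∅.
States satisfying AX EG ¬AF (shared ∨ excl): ∅.
s0 ∉ Sat(AX EG ¬AF (shared ∨ excl)).

Does not hold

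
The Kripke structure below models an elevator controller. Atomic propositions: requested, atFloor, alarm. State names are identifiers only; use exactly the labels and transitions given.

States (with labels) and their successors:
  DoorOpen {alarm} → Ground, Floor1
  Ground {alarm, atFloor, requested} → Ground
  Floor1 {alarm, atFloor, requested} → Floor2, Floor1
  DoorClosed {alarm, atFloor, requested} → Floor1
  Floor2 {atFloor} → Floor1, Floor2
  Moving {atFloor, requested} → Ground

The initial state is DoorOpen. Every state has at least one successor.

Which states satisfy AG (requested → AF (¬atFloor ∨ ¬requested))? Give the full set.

none

States satisfying requested → AF (¬atFloor ∨ ¬requested): {DoorOpen, Floor2}.
States satisfying AG (requested → AF (¬atFloor ∨ ¬requested)): ∅.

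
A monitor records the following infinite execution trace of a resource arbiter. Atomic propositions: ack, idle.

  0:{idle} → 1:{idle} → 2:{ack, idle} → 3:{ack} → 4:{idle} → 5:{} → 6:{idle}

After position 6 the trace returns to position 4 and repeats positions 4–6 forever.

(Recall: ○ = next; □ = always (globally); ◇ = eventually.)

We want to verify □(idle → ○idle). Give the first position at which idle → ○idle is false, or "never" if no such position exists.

2

Check idle → ○idle at each position in order: 0 ✓, 1 ✓.
At position 2 the labels are {ack, idle} and the next position 3 has {ack}, so idle → ○idle is false there. This is the first violation.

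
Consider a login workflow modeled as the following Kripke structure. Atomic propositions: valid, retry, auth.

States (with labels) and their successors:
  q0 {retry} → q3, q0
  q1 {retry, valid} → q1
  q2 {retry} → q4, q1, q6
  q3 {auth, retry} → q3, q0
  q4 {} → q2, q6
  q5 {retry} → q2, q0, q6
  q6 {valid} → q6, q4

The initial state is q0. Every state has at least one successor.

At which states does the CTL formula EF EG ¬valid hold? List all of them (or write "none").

{q0, q2, q3, q4, q5, q6}

States satisfying EG ¬valid: {q0, q2, q3, q4, q5}.
States satisfying EF EG ¬valid: {q0, q2, q3, q4, q5, q6}.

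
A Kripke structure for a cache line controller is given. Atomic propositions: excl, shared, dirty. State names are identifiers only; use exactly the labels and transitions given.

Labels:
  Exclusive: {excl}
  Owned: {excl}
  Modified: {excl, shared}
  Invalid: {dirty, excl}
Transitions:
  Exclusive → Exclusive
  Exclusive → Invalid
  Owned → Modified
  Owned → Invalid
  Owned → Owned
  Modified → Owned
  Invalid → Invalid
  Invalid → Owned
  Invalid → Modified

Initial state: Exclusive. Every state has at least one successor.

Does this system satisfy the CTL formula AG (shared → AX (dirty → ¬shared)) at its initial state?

States satisfying shared → AX (dirty → ¬shared): {Exclusive, Owned, Modified, Invalid}.
States satisfying AG (shared → AX (dirty → ¬shared)): {Exclusive, Owned, Modified, Invalid}.
Every state reachable from Exclusive satisfies shared → AX (dirty → ¬shared).
Exclusive ∈ Sat(AG (shared → AX (dirty → ¬shared))).

Yes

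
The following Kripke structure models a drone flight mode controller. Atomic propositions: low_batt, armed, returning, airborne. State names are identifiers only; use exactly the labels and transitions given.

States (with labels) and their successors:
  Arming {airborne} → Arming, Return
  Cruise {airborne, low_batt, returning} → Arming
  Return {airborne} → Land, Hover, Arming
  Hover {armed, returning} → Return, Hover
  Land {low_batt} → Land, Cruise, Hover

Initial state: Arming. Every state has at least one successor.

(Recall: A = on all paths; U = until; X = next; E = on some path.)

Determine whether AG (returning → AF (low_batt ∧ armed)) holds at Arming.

Does not hold

States satisfying returning → AF (low_batt ∧ armed): {Arming, Return, Land}.
States satisfying AG (returning → AF (low_batt ∧ armed)): ∅.
Cruise is reachable from Arming and violates returning → AF (low_batt ∧ armed), so AG fails at Arming.
Arming ∉ Sat(AG (returning → AF (low_batt ∧ armed))).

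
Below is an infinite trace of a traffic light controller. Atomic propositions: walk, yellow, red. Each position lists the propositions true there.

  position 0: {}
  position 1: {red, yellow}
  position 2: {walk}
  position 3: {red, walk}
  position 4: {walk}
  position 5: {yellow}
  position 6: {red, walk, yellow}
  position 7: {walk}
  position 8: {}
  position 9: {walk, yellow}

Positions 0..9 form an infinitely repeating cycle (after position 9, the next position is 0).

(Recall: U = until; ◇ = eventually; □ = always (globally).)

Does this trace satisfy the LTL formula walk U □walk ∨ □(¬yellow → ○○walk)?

Walking from position 0: at position 0, □walk has not yet held and walk fails, so walk U □walk is false.
¬yellow → ○○walk must hold at every position from 0 onward. It fails at position 3, so □(¬yellow → ○○walk) is false.
Positions where ¬yellow holds: 0, 2, 3, 4, 7, 8.
Check ○○walk at each: 0→ok, 2→ok, 3→fails, 4→ok, 7→ok, 8→fails.
At position 0: walk U □walk is false; □(¬yellow → ○○walk) is false; so walk U □walk ∨ □(¬yellow → ○○walk) is false.

Violated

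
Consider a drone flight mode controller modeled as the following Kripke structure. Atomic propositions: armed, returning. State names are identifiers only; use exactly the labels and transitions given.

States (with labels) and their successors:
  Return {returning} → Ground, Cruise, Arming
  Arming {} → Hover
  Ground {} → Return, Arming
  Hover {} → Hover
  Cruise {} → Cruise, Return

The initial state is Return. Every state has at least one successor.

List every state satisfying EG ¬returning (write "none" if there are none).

{Arming, Ground, Hover, Cruise}

States satisfying ¬returning: {Arming, Ground, Hover, Cruise}.
States satisfying EG ¬returning: {Arming, Ground, Hover, Cruise}.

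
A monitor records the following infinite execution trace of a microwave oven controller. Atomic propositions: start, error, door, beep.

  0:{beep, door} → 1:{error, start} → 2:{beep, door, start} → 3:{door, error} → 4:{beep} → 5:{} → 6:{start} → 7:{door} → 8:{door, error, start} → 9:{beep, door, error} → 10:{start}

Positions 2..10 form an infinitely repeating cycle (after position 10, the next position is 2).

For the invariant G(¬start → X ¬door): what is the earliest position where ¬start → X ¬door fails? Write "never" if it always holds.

7

Check ¬start → X ¬door at each position in order: 0 ✓, 1 ✓, 2 ✓, 3 ✓, 4 ✓, 5 ✓, 6 ✓.
At position 7 the labels are {door} and the next position 8 has {door, error, start}, so ¬start → X ¬door is false there. This is the first violation.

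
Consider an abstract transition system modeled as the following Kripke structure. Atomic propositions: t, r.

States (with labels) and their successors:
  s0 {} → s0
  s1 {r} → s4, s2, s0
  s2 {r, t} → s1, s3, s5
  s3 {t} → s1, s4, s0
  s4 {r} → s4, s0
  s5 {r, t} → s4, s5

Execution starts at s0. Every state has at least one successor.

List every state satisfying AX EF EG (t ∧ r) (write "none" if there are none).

States satisfying EF EG (t ∧ r): {s1, s2, s3, s5}.
States satisfying AX EF EG (t ∧ r): {s2}.

{s2}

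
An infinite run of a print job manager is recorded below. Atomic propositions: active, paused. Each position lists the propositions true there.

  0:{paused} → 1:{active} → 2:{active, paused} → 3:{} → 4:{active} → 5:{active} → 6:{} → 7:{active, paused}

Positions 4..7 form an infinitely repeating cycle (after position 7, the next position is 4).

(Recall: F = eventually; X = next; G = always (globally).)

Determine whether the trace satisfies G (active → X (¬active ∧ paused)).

Violated

active → X (¬active ∧ paused) must hold at every position from 0 onward. It fails at position 1, so G (active → X (¬active ∧ paused)) is false.
Positions where active holds: 1, 2, 4, 5, 7.
Check X (¬active ∧ paused) at each: 1→fails, 2→fails, 4→fails, 5→fails, 7→fails.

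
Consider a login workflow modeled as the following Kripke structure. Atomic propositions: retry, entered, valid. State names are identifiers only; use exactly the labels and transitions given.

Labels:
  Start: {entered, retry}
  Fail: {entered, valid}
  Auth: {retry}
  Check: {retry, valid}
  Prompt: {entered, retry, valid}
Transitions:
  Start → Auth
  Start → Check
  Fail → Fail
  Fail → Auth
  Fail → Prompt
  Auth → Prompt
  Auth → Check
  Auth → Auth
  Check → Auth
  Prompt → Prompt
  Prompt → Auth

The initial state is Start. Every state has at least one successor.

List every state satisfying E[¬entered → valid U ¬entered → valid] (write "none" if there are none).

{Start, Fail, Check, Prompt}

States satisfying ¬entered → valid: {Start, Fail, Check, Prompt}.
States satisfying E[¬entered → valid U ¬entered → valid]: {Start, Fail, Check, Prompt}.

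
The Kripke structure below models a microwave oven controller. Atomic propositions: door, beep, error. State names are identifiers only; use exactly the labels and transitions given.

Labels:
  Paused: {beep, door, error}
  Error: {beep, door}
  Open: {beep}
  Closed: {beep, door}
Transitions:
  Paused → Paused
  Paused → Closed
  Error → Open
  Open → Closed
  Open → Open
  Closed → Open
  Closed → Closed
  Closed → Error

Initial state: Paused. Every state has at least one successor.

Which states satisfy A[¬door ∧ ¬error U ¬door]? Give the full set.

{Open}

States satisfying ¬door ∧ ¬error: {Open}.
States satisfying ¬door: {Open}.
States satisfying A[¬door ∧ ¬error U ¬door]: {Open}.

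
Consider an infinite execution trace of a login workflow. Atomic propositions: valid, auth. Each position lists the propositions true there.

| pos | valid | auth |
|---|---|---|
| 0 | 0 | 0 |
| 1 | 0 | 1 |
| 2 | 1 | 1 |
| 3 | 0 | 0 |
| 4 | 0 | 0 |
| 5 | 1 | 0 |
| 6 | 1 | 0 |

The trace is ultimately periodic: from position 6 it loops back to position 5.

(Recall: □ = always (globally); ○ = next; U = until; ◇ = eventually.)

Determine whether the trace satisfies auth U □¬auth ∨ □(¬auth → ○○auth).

No

Walking from position 0: at position 0, □¬auth has not yet held and auth fails, so auth U □¬auth is false.
¬auth → ○○auth must hold at every position from 0 onward. It fails at position 3, so □(¬auth → ○○auth) is false.
Positions where ¬auth holds: 0, 3, 4, 5, 6.
Check ○○auth at each: 0→ok, 3→fails, 4→fails, 5→fails, 6→fails.
At position 0: auth U □¬auth is false; □(¬auth → ○○auth) is false; so auth U □¬auth ∨ □(¬auth → ○○auth) is false.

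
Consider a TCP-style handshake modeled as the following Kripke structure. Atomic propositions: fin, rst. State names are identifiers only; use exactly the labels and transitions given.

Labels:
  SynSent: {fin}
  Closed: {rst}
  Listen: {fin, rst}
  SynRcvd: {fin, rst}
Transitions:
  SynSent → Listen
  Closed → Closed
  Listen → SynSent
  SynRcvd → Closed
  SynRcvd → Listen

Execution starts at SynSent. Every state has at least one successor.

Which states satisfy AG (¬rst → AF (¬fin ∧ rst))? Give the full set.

{Closed}

States satisfying ¬rst → AF (¬fin ∧ rst): {Closed, Listen, SynRcvd}.
States satisfying AG (¬rst → AF (¬fin ∧ rst)): {Closed}.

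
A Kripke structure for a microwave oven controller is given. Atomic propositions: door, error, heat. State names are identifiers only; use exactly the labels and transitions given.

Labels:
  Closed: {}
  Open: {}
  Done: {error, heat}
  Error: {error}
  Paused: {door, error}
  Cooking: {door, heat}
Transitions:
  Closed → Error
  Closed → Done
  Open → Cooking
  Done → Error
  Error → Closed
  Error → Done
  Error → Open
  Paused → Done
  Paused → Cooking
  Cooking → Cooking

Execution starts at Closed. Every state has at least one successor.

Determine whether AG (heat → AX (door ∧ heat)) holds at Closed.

No

States satisfying heat → AX (door ∧ heat): {Closed, Open, Error, Paused, Cooking}.
States satisfying AG (heat → AX (door ∧ heat)): {Open, Cooking}.
Done is reachable from Closed and violates heat → AX (door ∧ heat), so AG fails at Closed.
Closed ∉ Sat(AG (heat → AX (door ∧ heat))).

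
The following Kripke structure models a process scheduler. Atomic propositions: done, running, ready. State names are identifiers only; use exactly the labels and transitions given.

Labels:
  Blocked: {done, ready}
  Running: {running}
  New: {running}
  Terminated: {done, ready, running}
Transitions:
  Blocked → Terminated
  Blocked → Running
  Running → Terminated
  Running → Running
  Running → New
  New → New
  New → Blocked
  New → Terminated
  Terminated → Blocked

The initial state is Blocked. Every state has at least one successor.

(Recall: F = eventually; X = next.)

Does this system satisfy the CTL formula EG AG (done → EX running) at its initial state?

Does not hold

States satisfying AG (done → EX running): ∅.
States satisfying EG AG (done → EX running): ∅.
No suitable path/successor from Blocked witnesses the formula.
Blocked ∉ Sat(EG AG (done → EX running)).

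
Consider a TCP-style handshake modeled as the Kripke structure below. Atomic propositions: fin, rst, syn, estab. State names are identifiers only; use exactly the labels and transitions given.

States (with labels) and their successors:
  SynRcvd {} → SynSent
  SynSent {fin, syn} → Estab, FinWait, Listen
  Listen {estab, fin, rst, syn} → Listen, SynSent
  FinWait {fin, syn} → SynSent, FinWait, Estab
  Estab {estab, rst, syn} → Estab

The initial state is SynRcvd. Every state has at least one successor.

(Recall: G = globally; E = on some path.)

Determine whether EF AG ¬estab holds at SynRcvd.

Violated

States satisfying AG ¬estab: ∅.
States satisfying EF AG ¬estab: ∅.
No suitable path/successor from SynRcvd witnesses the formula.
SynRcvd ∉ Sat(EF AG ¬estab).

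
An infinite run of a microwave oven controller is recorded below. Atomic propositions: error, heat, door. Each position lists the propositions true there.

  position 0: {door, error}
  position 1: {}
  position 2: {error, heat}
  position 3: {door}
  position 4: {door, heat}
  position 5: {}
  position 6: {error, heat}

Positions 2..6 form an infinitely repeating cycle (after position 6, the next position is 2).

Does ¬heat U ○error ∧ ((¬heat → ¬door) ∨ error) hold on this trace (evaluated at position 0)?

Walking from position 0: ○error first holds at position 1, and ¬heat holds at every earlier position along the way, so ¬heat U ○error holds.
At position 0: ¬heat U ○error is true; (¬heat → ¬door) ∨ error is true; so ¬heat U ○error ∧ ((¬heat → ¬door) ∨ error) is true.

Satisfied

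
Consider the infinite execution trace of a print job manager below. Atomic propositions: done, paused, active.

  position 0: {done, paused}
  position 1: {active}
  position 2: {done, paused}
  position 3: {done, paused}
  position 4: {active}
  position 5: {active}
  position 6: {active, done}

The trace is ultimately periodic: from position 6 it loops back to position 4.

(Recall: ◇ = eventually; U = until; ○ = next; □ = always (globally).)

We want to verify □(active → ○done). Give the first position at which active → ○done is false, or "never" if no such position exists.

Check active → ○done at each position in order: 0 ✓, 1 ✓, 2 ✓, 3 ✓.
At position 4 the labels are {active} and the next position 5 has {active}, so active → ○done is false there. This is the first violation.

4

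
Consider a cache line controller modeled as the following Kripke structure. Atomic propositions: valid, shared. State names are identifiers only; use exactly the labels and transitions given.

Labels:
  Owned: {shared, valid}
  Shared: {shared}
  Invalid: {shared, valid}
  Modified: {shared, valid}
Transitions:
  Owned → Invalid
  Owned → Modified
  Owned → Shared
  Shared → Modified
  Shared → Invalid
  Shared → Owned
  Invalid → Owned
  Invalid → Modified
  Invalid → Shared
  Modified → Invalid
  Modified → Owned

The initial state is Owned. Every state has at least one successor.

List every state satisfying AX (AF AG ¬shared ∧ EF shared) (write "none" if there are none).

States satisfying AF AG ¬shared ∧ EF shared: ∅.
States satisfying AX (AF AG ¬shared ∧ EF shared): ∅.

none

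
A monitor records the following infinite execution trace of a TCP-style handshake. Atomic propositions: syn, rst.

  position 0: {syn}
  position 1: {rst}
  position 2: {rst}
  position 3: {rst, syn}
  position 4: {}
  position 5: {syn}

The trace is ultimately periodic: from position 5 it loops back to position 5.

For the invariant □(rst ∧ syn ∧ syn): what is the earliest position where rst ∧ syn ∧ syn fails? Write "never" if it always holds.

0

At position 0 the labels are {syn}, so rst ∧ syn ∧ syn is false there. This is the first violation.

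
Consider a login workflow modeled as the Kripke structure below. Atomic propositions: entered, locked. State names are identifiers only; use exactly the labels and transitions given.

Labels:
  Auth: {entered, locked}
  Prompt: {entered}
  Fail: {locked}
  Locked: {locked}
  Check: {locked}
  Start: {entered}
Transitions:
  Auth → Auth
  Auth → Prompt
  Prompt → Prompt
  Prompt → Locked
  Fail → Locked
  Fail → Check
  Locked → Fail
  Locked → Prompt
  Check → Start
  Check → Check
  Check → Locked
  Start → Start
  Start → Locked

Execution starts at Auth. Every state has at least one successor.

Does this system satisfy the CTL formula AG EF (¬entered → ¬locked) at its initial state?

Satisfied

States satisfying EF (¬entered → ¬locked): {Auth, Prompt, Fail, Locked, Check, Start}.
States satisfying AG EF (¬entered → ¬locked): {Auth, Prompt, Fail, Locked, Check, Start}.
Every state reachable from Auth satisfies EF (¬entered → ¬locked).
Auth ∈ Sat(AG EF (¬entered → ¬locked)).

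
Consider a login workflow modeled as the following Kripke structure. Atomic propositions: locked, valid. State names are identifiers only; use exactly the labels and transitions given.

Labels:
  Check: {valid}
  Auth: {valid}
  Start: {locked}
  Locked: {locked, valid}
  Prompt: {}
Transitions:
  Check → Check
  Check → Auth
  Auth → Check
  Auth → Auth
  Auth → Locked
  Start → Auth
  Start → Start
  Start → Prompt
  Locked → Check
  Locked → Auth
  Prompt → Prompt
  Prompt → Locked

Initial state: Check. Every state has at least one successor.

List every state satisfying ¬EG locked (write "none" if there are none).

{Check, Auth, Locked, Prompt}

States satisfying locked: {Start, Locked}.
States satisfying EG locked: {Start}.
States satisfying ¬EG locked: {Check, Auth, Locked, Prompt}.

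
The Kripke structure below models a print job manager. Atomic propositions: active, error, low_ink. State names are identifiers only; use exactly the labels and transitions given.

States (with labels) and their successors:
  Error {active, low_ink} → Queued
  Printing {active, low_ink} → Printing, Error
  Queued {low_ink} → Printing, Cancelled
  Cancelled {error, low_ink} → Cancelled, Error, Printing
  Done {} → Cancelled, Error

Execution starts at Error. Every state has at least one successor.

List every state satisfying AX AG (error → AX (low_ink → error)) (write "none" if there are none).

States satisfying AG (error → AX (low_ink → error)): ∅.
States satisfying AX AG (error → AX (low_ink → error)): ∅.

none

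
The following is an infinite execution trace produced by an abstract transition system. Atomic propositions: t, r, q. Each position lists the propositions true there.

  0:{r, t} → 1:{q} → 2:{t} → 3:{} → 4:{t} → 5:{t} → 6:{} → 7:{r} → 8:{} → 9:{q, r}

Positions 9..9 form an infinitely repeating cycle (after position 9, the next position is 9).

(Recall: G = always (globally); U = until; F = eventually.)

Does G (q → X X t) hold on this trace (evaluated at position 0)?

Violated

q → X X t must hold at every position from 0 onward. It fails at position 1, so G (q → X X t) is false.
Positions where q holds: 1, 9.
Check X X t at each: 1→fails, 9→fails.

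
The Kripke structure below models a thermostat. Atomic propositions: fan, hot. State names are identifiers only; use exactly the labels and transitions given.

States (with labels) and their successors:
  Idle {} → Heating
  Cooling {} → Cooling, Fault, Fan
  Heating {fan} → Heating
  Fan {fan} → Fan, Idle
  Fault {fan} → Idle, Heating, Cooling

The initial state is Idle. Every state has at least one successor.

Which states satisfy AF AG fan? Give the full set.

States satisfying AG fan: {Heating}.
States satisfying AF AG fan: {Idle, Heating}.

{Idle, Heating}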